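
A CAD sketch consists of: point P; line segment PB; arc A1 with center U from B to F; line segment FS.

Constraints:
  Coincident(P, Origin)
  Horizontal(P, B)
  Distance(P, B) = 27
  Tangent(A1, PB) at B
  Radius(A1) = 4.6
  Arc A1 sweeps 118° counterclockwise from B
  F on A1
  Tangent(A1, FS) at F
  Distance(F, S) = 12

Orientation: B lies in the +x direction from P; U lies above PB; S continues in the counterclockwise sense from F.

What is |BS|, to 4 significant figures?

17.43

P is at the origin; PB is horizontal with |PB| = 27.0 and B on the +x side, so B = (27.00, 0.000). A1 meets PB tangentially, so UB is at right angles to PB, so U = B + (0, 4.6) = (27.00, 4.600). On A1, B sits at bearing -90° from U; a 118° counterclockwise sweep puts F at bearing 28°, so F = U + 4.6·(cos 28°, sin 28°) = (31.06, 6.760). Tangency of A1 to FS means the radius UF is perpendicular to FS, so FS runs along (−sin 28°, cos 28°); with |FS| = 12.0, S = (25.43, 17.35). Then |BS| = |S − B| = 17.43.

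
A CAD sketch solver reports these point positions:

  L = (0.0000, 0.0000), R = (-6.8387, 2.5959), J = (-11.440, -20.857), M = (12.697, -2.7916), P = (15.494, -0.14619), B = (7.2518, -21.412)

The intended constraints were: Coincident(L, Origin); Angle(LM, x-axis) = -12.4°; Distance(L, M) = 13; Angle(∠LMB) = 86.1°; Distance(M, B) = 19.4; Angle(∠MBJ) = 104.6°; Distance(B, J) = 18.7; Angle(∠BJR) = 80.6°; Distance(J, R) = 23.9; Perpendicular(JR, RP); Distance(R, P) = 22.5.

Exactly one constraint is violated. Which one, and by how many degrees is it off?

Perpendicular(JR, RP) — off by 4.10°.

L = (0.00, 0.00) ✓; LM at -12.40° ✓; |LM| = 13.00 ✓; ∠LMB = 86.10° ✓; |MB| = 19.40 ✓; ∠MBJ = 104.6° ✓; |BJ| = 18.70 ✓; ∠BJR = 80.60° ✓; |JR| = 23.90 ✓; ∠(JR, RP) = 85.90° ✗; |RP| = 22.50 ✓.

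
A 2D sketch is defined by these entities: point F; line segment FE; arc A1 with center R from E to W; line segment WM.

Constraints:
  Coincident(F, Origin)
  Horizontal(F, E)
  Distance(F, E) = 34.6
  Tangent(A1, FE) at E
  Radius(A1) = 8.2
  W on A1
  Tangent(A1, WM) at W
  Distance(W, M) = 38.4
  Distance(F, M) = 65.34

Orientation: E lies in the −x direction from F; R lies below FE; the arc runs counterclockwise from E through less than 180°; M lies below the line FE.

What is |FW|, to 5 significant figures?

43.373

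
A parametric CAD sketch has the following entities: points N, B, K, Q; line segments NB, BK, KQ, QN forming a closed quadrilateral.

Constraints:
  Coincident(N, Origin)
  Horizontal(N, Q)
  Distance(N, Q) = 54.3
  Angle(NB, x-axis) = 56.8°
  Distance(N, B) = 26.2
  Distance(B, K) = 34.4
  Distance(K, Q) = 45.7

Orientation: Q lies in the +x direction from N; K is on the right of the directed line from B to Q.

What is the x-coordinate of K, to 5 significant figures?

10.268

Checks: |BK| = 34.40 ✓; |KQ| = 45.70 ✓.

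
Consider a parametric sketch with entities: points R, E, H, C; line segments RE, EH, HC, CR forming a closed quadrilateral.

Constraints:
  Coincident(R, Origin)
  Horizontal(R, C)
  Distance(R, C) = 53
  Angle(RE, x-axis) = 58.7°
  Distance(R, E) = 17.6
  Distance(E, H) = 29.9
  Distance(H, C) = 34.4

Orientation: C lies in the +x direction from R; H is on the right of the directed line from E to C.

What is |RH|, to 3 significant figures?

24.3

R is at the origin; RC is horizontal with |RC| = 53.0 and C in +x, so C = (53.0, 0). RE runs at 58.7° with |RE| = 17.6, so E = (9.14, 15.0). H is determined by |EH| = 29.9 and |HC| = 34.4 together: it lies at the intersection of circle(E, 29.9) and circle(C, 34.4). With |EC| = 46.4, the foot of the radical line on EC is 20.1 from E and the perpendicular offset is √(29.9² − 20.1²) = 22.2. Taking the right-of-EC solution: H = (20.9, -12.4).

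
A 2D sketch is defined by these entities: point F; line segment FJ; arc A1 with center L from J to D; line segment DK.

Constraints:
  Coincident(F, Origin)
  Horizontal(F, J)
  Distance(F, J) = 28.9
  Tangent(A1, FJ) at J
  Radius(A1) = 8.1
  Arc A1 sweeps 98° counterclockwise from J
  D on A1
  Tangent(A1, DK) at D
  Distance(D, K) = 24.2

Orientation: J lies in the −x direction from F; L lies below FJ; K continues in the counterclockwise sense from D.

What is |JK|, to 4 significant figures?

33.52

F is at the origin; FJ is horizontal with |FJ| = 28.9 and J on the −x side, so J = (-28.90, 0.000). The tangent condition forces LJ to be normal to FJ, so L = J + (0, -8.1) = (-28.90, -8.100). On A1, J sits at bearing 90° from L; a 98° counterclockwise sweep puts D at bearing 188°, so D = L + 8.1·(cos 188°, sin 188°) = (-36.92, -9.227). A1 meets DK tangentially, so LD is at right angles to DK, so DK runs along (−sin 188°, cos 188°); with |DK| = 24.2, K = (-33.55, -33.19). Then |JK| = |K − J| = 33.52.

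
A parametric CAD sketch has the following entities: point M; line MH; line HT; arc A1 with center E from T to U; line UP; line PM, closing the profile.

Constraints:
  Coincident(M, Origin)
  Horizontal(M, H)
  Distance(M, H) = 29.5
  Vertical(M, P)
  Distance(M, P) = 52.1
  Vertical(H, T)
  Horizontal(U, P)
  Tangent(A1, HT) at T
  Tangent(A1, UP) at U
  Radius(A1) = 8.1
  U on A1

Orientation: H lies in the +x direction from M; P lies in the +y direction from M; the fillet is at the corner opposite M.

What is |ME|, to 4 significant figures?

48.93

M and P share the same x with |MP| = 52.1 and P on the +y side, so P = (0.000, 52.10). The virtual corner opposite M is at (29.50, 52.10). A1 meets HT tangentially, so ET is at right angles to HT and tangency of A1 to UP means the radius EU is perpendicular to UP, with radius 8.1, so the center E sits 8.1 in from both sides at E = (21.40, 44.00). Then |ME| = |E − M| = 48.93.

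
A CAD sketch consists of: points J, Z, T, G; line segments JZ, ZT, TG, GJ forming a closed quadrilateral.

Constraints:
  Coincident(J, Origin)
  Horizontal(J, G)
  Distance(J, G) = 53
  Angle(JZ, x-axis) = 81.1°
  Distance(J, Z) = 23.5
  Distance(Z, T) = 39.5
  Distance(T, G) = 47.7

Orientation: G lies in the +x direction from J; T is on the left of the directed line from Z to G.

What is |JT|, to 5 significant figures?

57.935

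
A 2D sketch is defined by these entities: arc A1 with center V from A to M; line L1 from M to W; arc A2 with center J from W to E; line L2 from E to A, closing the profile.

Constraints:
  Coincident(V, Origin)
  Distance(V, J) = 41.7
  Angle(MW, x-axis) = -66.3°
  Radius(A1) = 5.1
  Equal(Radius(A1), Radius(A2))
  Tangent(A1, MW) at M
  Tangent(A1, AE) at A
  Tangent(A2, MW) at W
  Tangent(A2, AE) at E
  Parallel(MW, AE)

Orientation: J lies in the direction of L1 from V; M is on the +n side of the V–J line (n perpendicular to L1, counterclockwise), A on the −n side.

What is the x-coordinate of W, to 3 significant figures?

21.4

Tangency of A1 to both parallel lines with radius 5.1 puts M and A at V ± 5.1·n: M = (4.67, 2.05), A = (-4.67, -2.05). Equal radii place W and E the same way about J: W = J + 5.1·n = (21.4, -36.1), E = J − 5.1·n = (12.1, -40.2). So W.x = 21.4.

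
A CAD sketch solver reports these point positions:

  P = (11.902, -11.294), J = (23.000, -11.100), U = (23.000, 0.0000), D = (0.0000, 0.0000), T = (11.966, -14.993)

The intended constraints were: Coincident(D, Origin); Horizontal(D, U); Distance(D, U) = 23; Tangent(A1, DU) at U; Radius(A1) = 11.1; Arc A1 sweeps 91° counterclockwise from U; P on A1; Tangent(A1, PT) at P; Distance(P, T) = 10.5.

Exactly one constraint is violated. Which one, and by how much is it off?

Distance(P, T) = 10.5 — off by 6.80.

D = (0.00, 0.00) ✓; D.y = 0.00, U.y = 0.00 ✓; |DU| = 23.00 ✓; ∠(JU, UD) = 90.00° ✓; |JU| = 11.10 ✓; bearing(J→P) − bearing(J→U) = 91.00° ✓; |JP| = 11.10 ✓; ∠(JP, PT) = 90.01° ✓; |PT| = 3.700 ✗.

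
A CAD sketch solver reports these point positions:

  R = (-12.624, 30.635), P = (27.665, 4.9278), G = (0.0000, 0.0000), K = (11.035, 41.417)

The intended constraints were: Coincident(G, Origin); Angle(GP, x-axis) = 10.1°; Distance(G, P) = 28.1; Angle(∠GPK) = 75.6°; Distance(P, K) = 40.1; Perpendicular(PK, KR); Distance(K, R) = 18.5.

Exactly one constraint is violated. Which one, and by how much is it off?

Distance(K, R) = 18.5 — off by 7.50.

G = (0.00, 0.00) ✓; GP at 10.10° ✓; |GP| = 28.10 ✓; ∠GPK = 75.60° ✓; |PK| = 40.10 ✓; ∠(PK, KR) = 90.00° ✓; |KR| = 26.00 ✗.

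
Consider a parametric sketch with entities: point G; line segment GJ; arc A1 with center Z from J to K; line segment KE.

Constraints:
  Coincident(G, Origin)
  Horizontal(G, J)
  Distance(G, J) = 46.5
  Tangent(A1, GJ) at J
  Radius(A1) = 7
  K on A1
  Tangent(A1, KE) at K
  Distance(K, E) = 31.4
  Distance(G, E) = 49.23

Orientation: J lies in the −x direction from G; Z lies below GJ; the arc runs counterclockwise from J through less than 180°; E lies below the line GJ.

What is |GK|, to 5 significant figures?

53.288

Checks: |ZK| = 7.000 ✓; ∠(ZK, KE) = 90.00° ✓; |KE| = 31.40 ✓; |GE| = 49.23 ✓.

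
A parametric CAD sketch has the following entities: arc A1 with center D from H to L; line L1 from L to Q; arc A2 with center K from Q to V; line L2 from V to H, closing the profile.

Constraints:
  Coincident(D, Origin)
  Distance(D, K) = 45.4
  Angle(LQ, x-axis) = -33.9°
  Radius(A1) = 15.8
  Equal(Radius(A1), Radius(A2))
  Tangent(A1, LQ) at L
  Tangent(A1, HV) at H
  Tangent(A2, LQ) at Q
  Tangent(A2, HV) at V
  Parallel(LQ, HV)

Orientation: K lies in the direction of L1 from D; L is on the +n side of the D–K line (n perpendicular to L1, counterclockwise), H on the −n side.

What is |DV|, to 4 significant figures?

48.07

The slot axis is L1's direction at -33.9°, so u = (cos -33.9°, sin -33.9°) = (0.8300, -0.5577) and n = (−sin -33.9°, cos -33.9°) = (0.5577, 0.8300). D is at the origin and K lies 45.4 along u from D, so K = 45.4·u = (37.68, -25.32). Tangency of A1 to both parallel lines with radius 15.8 puts L and H at D ± 15.8·n: L = (8.812, 13.11), H = (-8.812, -13.11). Equal radii place Q and V the same way about K: Q = K + 15.8·n = (46.49, -12.21), V = K − 15.8·n = (28.87, -38.44). Then |DV| = |V − D| = 48.07.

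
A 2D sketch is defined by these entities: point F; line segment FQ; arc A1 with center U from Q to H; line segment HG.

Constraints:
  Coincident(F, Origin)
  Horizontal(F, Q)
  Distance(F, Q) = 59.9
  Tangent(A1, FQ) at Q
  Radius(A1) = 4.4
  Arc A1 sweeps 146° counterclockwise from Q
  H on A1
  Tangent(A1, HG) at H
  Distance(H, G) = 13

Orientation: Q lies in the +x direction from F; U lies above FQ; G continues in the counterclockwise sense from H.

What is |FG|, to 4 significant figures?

53.81

F is at the origin; F and Q share the same y with |FQ| = 59.9 and Q on the +x side, so Q = (59.90, 0.000). The tangent condition forces UQ to be normal to FQ, so U = Q + (0, 4.4) = (59.90, 4.400). On A1, Q sits at bearing -90° from U; a 146° counterclockwise sweep puts H at bearing 56°, so H = U + 4.4·(cos 56°, sin 56°) = (62.36, 8.048). The tangent condition forces UH to be normal to HG, so HG runs along (−sin 56°, cos 56°); with |HG| = 13.0, G = (51.58, 15.32). Then |FG| = |G − F| = 53.81.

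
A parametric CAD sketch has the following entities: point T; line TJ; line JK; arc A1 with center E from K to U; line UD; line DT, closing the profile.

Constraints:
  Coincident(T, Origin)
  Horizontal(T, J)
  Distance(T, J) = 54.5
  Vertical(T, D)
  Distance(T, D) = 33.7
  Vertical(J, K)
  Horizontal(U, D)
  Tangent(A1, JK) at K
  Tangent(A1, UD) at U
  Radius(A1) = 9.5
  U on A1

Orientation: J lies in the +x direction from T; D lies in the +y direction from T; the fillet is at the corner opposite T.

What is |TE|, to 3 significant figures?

51.1

T is at the origin; T and J share the same y with |TJ| = 54.5 and J on the +x side, so J = (54.5, 0.00). T and D share the same x with |TD| = 33.7 and D on the +y side, so D = (0.00, 33.7). The virtual corner opposite T is at (54.5, 33.7). The tangent condition forces EK to be normal to JK and the tangent condition forces EU to be normal to UD, with radius 9.5, so the center E sits 9.5 in from both sides at E = (45.0, 24.2). Then |TE| = |E − T| = 51.1.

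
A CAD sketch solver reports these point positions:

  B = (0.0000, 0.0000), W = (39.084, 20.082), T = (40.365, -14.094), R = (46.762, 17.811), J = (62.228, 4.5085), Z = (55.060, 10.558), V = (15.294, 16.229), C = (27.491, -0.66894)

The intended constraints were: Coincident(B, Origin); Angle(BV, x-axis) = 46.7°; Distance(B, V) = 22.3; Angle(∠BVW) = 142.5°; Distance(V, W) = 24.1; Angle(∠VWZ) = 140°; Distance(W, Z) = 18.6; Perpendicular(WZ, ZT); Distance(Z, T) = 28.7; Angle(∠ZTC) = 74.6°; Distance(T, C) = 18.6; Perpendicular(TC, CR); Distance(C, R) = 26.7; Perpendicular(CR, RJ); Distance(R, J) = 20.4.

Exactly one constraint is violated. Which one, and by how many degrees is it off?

Perpendicular(CR, RJ) — off by 5.50°.

B = (0.00, 0.00) ✓; BV at 46.70° ✓; |BV| = 22.30 ✓; ∠BVW = 142.5° ✓; |VW| = 24.10 ✓; ∠VWZ = 140.0° ✓; |WZ| = 18.60 ✓; ∠(WZ, ZT) = 90.00° ✓; |ZT| = 28.70 ✓; ∠ZTC = 74.60° ✓; |TC| = 18.60 ✓; ∠(TC, CR) = 90.00° ✓; |CR| = 26.70 ✓; ∠(CR, RJ) = 84.50° ✗; |RJ| = 20.40 ✓.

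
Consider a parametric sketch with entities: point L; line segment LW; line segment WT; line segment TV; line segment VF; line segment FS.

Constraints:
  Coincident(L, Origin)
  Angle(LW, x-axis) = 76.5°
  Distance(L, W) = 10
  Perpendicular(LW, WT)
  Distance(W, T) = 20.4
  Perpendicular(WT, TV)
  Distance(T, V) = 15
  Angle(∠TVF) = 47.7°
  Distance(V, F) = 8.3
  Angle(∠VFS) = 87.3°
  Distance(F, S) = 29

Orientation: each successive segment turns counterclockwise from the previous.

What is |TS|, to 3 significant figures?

18.2

L is at the origin; LW runs at 76.5° with length 10.0, so W = (2.33, 9.72). LW ⟂ WT, so WT runs at 166°; with |WT| = 20.4, T = (-17.5, 14.5). The perpendicularity gives TV at right angles to WT, so TV runs at -104°; with |TV| = 15.0, V = (-21.0, -0.0996). ∠TVF = 47.7° gives VF at 28.8° from the x-axis; with |VF| = 8.3, F = (-13.7, 3.90). ∠VFS = 87.3° gives FS at 122° from the x-axis; with |FS| = 29.0, S = (-28.9, 28.6). Then |TS| = |S − T| = 18.2.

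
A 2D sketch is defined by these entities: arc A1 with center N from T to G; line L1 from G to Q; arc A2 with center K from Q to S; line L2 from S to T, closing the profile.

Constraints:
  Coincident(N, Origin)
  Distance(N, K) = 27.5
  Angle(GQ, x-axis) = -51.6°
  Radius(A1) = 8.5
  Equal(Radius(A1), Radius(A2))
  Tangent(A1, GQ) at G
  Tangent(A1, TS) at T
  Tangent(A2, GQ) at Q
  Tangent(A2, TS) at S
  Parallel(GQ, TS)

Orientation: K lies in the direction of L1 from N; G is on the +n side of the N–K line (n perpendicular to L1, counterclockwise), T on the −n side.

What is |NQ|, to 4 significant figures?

28.78

The slot axis is L1's direction at -51.6°, so u = (cos -51.6°, sin -51.6°) = (0.6211, -0.7837) and n = (−sin -51.6°, cos -51.6°) = (0.7837, 0.6211). N is at the origin and K lies 27.5 along u from N, so K = 27.5·u = (17.08, -21.55). Tangency of A1 to both parallel lines with radius 8.5 puts G and T at N ± 8.5·n: G = (6.661, 5.280), T = (-6.661, -5.280). Equal radii place Q and S the same way about K: Q = K + 8.5·n = (23.74, -16.27), S = K − 8.5·n = (10.42, -26.83). Then |NQ| = |Q − N| = 28.78.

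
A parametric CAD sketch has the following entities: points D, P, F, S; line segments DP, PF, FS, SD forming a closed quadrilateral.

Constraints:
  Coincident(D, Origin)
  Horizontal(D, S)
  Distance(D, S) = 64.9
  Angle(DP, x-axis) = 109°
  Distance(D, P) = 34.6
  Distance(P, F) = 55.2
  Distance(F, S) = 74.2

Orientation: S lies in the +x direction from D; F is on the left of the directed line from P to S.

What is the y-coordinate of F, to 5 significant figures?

66.644

D is at the origin; D and S share the same y with |DS| = 64.9 and S in +x, so S = (64.9, 0). DP runs at 109.0° with |DP| = 34.6, so P = (-11.265, 32.715). F is determined by |PF| = 55.2 and |FS| = 74.2 together: it lies at the intersection of circle(P, 55.2) and circle(S, 74.2). With |PS| = 82.893, the foot of the radical line on PS is 26.617 from P and the perpendicular offset is √(55.2² − 26.617²) = 48.359. Taking the left-of-PS solution: F = (32.277, 66.644).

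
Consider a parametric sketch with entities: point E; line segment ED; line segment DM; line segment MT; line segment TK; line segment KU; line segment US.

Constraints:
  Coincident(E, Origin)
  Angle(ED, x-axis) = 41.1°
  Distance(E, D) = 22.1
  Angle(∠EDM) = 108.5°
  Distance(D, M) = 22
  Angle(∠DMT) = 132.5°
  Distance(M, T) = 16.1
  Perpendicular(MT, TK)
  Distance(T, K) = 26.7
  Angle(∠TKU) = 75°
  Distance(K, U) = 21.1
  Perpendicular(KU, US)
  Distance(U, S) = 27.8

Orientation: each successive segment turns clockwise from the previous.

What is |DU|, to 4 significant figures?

11.71

E is at the origin; ED runs at 41.1° with length 22.1, so D = (16.65, 14.53). ∠EDM = 108.5° gives DM at -30.40° from the x-axis; with |DM| = 22.0, M = (35.63, 3.395). ∠DMT = 132.5° gives MT at -77.90° from the x-axis; with |MT| = 16.1, T = (39.00, -12.35). MT ⟂ TK, so TK runs at -167.9°; with |TK| = 26.7, K = (12.90, -17.94). ∠TKU = 75.0° gives KU at 87.10° from the x-axis; with |KU| = 21.1, U = (13.96, 3.129). Then |DU| = |U − D| = 11.71.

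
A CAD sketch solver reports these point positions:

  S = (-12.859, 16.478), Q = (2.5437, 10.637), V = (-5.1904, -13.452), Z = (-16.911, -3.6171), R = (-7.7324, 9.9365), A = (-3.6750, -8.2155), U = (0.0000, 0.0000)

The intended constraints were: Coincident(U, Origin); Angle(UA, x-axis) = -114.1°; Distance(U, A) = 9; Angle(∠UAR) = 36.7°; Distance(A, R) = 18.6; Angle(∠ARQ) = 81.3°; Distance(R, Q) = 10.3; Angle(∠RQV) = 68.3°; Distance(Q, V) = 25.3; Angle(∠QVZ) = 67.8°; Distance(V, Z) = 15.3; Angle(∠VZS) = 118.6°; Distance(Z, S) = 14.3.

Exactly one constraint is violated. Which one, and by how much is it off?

Distance(Z, S) = 14.3 — off by 6.20.

U = (0.00, 0.00) ✓; UA at -114.1° ✓; |UA| = 9.000 ✓; ∠UAR = 36.70° ✓; |AR| = 18.60 ✓; ∠ARQ = 81.30° ✓; |RQ| = 10.30 ✓; ∠RQV = 68.30° ✓; |QV| = 25.30 ✓; ∠QVZ = 67.80° ✓; |VZ| = 15.30 ✓; ∠VZS = 118.6° ✓; |ZS| = 20.50 ✗.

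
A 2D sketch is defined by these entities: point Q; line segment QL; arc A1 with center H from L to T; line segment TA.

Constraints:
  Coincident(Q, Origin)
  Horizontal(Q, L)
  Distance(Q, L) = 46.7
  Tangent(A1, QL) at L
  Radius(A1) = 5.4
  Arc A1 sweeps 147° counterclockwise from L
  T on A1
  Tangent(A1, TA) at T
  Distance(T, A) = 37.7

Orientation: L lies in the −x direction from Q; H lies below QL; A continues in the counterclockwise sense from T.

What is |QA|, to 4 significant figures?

35.39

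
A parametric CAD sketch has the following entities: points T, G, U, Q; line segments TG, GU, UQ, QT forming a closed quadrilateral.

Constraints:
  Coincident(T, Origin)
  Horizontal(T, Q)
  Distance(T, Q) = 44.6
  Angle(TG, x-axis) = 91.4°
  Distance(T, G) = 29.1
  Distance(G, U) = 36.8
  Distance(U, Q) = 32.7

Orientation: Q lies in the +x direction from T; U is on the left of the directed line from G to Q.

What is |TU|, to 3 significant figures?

47.9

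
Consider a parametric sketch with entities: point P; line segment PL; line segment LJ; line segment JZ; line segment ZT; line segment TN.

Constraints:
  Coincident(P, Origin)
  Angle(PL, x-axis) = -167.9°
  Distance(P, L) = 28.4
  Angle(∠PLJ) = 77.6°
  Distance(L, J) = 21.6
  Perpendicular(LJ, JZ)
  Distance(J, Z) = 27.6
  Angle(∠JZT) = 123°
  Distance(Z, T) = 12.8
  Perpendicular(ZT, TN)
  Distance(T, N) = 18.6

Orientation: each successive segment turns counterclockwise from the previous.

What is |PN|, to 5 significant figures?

10.276

P is at the origin; PL runs at -167.9° with length 28.4, so L = (-27.769, -5.9532). ∠PLJ = 77.6° gives LJ at -65.500° from the x-axis; with |LJ| = 21.6, J = (-18.812, -25.608). The perpendicularity gives JZ at right angles to LJ, so JZ runs at 24.500°; with |JZ| = 27.6, Z = (6.3033, -14.163). ∠JZT = 123.0° gives ZT at 81.500° from the x-axis; with |ZT| = 12.8, T = (8.1952, -1.5034). ZT is perpendicular to TN, so TN runs at 171.50°; with |TN| = 18.6, N = (-10.200, 1.2459). Then |PN| = |N − P| = 10.276.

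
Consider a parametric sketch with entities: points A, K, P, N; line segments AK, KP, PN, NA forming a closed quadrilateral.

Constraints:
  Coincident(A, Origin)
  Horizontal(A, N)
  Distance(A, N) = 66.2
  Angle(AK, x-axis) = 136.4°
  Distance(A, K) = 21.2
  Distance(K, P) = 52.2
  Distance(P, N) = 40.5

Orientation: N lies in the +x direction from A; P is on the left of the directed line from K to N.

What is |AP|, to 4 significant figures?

44.25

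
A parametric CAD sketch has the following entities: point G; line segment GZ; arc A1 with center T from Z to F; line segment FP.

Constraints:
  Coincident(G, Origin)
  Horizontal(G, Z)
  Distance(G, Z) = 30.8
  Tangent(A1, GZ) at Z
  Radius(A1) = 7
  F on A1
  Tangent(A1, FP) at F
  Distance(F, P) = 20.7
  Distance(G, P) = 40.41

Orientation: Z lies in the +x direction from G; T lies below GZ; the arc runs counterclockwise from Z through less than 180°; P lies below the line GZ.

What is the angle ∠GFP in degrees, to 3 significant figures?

122°

Checks: |TF| = 7.000 ✓; ∠(TF, FP) = 90.00° ✓; |FP| = 20.70 ✓; |GP| = 40.41 ✓.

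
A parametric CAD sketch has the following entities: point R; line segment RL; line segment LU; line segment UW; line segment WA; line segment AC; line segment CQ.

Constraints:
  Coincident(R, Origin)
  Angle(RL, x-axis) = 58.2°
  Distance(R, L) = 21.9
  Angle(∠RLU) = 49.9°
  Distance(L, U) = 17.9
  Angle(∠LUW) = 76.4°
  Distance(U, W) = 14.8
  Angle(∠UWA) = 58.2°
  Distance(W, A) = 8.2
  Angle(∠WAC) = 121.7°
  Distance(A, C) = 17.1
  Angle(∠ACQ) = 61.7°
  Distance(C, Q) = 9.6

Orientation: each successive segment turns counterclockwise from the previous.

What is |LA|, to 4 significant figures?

12.17

∠LUW = 76.4° gives UW at -68.10° from the x-axis; with |UW| = 14.8, W = (-0.6520, 2.297). ∠UWA = 58.2° gives WA at 53.70° from the x-axis; with |WA| = 8.2, A = (4.203, 8.905). Then |LA| = |A − L| = 12.17.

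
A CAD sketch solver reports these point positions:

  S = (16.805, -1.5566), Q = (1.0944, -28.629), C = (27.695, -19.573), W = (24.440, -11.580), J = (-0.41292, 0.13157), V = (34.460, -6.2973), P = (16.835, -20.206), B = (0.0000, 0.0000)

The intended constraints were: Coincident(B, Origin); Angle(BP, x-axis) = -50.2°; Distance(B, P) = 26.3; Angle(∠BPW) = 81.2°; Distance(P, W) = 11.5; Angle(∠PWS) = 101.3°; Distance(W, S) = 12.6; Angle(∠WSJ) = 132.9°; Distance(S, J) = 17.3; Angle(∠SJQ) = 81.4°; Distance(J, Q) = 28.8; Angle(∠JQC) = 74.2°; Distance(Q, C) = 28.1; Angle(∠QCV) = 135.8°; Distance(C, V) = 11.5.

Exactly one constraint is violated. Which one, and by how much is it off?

Distance(C, V) = 11.5 — off by 3.40.

B = (0.00, 0.00) ✓; BP at -50.20° ✓; |BP| = 26.30 ✓; ∠BPW = 81.20° ✓; |PW| = 11.50 ✓; ∠PWS = 101.3° ✓; |WS| = 12.60 ✓; ∠WSJ = 132.9° ✓; |SJ| = 17.30 ✓; ∠SJQ = 81.40° ✓; |JQ| = 28.80 ✓; ∠JQC = 74.20° ✓; |QC| = 28.10 ✓; ∠QCV = 135.8° ✓; |CV| = 14.90 ✗.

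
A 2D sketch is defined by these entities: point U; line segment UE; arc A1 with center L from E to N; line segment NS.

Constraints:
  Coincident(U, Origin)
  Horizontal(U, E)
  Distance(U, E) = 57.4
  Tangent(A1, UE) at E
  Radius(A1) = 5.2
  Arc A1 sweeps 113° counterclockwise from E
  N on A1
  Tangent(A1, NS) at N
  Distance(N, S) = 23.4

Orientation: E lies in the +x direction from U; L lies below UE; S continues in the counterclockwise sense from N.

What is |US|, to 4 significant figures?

68.13

U is at the origin; UE is horizontal with |UE| = 57.4 and E on the +x side, so E = (57.40, 0.000). Since A1 is tangent to UE there, LE ⟂ UE, so L = E + (0, -5.2) = (57.40, -5.200). On A1, E sits at bearing 90° from L; a 113° counterclockwise sweep puts N at bearing 203°, so N = L + 5.2·(cos 203°, sin 203°) = (52.61, -7.232). The tangent condition forces LN to be normal to NS, so NS runs along (−sin 203°, cos 203°); with |NS| = 23.4, S = (61.76, -28.77). Then |US| = |S − U| = 68.13.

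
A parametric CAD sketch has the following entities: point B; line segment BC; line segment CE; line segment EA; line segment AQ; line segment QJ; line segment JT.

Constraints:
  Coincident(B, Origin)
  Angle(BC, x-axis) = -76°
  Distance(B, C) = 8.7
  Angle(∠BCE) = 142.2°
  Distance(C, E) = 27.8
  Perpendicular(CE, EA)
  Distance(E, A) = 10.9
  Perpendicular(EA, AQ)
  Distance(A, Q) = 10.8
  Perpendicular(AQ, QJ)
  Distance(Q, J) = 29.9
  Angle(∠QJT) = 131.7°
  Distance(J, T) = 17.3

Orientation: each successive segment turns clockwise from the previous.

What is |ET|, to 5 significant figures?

30.582

B is at the origin; BC runs at -76.0° with length 8.7, so C = (2.1047, -8.4416). ∠BCE = 142.2° gives CE at -113.80° from the x-axis; with |CE| = 27.8, E = (-9.1138, -33.877). CE is perpendicular to EA, so EA runs at 156.20°; with |EA| = 10.9, A = (-19.087, -29.479). The perpendicularity gives AQ at right angles to EA, so AQ runs at 66.200°; with |AQ| = 10.8, Q = (-14.729, -19.597). AQ is perpendicular to QJ, so QJ runs at -23.800°; with |QJ| = 29.9, J = (12.629, -31.663). ∠QJT = 131.7° gives JT at -72.100° from the x-axis; with |JT| = 17.3, T = (17.946, -48.126). Then |ET| = |T − E| = 30.582.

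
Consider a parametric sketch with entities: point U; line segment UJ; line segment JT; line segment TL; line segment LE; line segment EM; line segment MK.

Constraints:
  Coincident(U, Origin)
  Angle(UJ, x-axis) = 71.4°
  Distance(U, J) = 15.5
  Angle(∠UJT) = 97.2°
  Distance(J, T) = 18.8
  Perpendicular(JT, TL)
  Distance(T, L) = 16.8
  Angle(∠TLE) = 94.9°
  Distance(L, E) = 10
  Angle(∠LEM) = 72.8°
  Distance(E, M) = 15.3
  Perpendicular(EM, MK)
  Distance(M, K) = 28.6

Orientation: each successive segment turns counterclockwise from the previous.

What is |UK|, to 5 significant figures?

42.495

U is at the origin; UJ runs at 71.4° with length 15.5, so J = (4.9439, 14.690). ∠UJT = 97.2° gives JT at 154.20° from the x-axis; with |JT| = 18.8, T = (-11.982, 22.873). JT ⟂ TL, so TL runs at -115.80°; with |TL| = 16.8, L = (-19.294, 7.7474). ∠TLE = 94.9° gives LE at -30.700° from the x-axis; with |LE| = 10.0, E = (-10.695, 2.6420). ∠LEM = 72.8° gives EM at 76.500° from the x-axis; with |EM| = 15.3, M = (-7.1238, 17.519). EM is perpendicular to MK, so MK runs at 166.50°; with |MK| = 28.6, K = (-34.934, 24.196). Then |UK| = |K − U| = 42.495.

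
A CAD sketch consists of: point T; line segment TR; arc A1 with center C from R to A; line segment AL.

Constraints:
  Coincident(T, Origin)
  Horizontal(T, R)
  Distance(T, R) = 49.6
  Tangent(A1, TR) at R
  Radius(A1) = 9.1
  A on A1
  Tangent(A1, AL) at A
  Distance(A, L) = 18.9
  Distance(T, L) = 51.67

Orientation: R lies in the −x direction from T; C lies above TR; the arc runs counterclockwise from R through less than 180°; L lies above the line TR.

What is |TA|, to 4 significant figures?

41.82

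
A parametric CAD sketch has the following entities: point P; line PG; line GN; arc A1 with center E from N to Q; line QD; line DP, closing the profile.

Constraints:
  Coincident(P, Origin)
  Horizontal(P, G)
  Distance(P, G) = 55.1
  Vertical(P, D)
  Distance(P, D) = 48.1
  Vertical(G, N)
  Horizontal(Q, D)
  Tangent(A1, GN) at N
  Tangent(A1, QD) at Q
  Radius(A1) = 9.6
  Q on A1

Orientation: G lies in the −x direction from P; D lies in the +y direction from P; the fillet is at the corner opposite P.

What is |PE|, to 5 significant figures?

59.603

P is at the origin; P and G share the same y with |PG| = 55.1 and G on the −x side, so G = (-55.100, 0.0000). P and D share the same x with |PD| = 48.1 and D on the +y side, so D = (0.0000, 48.100). The virtual corner opposite P is at (-55.100, 48.100). A1 meets GN tangentially, so EN is at right angles to GN and the tangent condition forces EQ to be normal to QD, with radius 9.6, so the center E sits 9.6 in from both sides at E = (-45.500, 38.500). Then |PE| = |E − P| = 59.603.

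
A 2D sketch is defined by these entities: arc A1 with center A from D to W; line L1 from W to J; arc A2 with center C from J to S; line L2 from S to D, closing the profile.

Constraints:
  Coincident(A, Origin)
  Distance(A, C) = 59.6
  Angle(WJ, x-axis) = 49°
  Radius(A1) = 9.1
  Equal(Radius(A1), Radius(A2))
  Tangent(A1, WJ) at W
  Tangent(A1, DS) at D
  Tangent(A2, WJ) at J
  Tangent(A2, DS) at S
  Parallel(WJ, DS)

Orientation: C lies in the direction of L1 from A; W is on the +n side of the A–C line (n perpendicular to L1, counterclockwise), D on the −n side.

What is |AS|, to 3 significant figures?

60.3

The slot axis is L1's direction at 49.0°, so u = (cos 49.0°, sin 49.0°) = (0.656, 0.755) and n = (−sin 49.0°, cos 49.0°) = (-0.755, 0.656). A is at the origin and C lies 59.6 along u from A, so C = 59.6·u = (39.1, 45.0). Tangency of A1 to both parallel lines with radius 9.1 puts W and D at A ± 9.1·n: W = (-6.87, 5.97), D = (6.87, -5.97). Equal radii place J and S the same way about C: J = C + 9.1·n = (32.2, 51.0), S = C − 9.1·n = (46.0, 39.0). Then |AS| = |S − A| = 60.3.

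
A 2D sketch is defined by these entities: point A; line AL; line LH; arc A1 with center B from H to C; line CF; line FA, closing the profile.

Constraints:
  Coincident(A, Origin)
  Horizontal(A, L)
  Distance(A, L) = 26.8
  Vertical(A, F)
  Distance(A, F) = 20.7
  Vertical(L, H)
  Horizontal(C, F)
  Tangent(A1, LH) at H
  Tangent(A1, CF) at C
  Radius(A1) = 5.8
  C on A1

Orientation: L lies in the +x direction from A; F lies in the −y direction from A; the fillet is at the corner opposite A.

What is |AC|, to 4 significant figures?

29.49

A is at the origin; AL is horizontal with |AL| = 26.8 and L on the +x side, so L = (26.80, 0.000). AF is vertical with |AF| = 20.7 and F on the −y side, so F = (0.000, -20.70). The virtual corner opposite A is at (26.80, -20.70). The tangent condition forces BH to be normal to LH and A1 meets CF tangentially, so BC is at right angles to CF, with radius 5.8, so the center B sits 5.8 in from both sides at B = (21.00, -14.90). That places the tangent points at H = (26.80, -14.90) on LH and C = (21.00, -20.70) on CF. Then |AC| = |C − A| = 29.49.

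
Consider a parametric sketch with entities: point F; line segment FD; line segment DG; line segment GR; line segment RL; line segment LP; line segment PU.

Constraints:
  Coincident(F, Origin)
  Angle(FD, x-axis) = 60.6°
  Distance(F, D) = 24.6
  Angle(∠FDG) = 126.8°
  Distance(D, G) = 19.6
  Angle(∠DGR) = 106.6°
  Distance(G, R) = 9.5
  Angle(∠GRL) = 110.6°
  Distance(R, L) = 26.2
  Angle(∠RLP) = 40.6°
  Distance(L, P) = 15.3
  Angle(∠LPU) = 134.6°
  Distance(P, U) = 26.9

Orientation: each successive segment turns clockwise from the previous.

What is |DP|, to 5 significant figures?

11.031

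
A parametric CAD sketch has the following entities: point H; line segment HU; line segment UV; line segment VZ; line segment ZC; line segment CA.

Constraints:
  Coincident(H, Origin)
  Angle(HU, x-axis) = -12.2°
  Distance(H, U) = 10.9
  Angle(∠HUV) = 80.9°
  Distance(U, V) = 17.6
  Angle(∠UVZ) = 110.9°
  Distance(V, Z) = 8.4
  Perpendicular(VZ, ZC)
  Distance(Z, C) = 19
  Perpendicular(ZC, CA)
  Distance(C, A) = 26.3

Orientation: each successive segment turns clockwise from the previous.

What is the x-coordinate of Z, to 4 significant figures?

-4.139

H is at the origin; HU runs at -12.2° with length 10.9, so U = (10.65, -2.303). ∠HUV = 80.9° gives UV at -111.3° from the x-axis; with |UV| = 17.6, V = (4.261, -18.70). ∠UVZ = 110.9° gives VZ at 179.6° from the x-axis; with |VZ| = 8.4, Z = (-4.139, -18.64). So Z.x = -4.139.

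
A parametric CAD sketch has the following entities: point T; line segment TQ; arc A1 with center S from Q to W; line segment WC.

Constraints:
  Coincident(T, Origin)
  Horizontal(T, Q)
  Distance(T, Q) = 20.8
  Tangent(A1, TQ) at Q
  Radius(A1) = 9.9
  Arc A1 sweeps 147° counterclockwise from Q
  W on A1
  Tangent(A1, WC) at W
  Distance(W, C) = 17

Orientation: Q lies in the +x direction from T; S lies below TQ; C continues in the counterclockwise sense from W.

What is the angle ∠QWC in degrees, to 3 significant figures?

106°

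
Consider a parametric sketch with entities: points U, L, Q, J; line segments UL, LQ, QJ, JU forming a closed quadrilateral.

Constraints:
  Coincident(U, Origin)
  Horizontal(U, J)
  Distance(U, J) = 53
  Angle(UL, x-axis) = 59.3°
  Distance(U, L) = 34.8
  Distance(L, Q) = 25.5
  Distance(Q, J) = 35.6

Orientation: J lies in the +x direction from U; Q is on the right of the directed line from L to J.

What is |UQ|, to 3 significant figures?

18.2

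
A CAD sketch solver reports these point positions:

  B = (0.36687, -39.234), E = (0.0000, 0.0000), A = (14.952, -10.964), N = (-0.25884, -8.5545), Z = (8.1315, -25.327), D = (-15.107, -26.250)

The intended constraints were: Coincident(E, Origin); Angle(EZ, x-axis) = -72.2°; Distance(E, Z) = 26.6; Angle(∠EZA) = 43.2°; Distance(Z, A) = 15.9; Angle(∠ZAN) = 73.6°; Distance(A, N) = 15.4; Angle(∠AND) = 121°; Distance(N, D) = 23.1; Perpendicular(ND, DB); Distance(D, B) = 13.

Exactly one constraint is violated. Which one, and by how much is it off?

Distance(D, B) = 13 — off by 7.20.

E = (0.00, 0.00) ✓; EZ at -72.20° ✓; |EZ| = 26.60 ✓; ∠EZA = 43.20° ✓; |ZA| = 15.90 ✓; ∠ZAN = 73.60° ✓; |AN| = 15.40 ✓; ∠AND = 121.0° ✓; |ND| = 23.10 ✓; ∠(ND, DB) = 90.00° ✓; |DB| = 20.20 ✗.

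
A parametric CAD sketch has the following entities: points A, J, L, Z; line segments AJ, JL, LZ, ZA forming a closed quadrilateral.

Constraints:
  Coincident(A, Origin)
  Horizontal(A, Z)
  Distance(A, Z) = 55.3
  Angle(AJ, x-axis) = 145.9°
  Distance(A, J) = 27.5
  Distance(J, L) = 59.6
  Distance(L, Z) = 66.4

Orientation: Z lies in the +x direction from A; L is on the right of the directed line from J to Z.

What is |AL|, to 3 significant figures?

39.0

Checks: |JL| = 59.60 ✓; |LZ| = 66.40 ✓.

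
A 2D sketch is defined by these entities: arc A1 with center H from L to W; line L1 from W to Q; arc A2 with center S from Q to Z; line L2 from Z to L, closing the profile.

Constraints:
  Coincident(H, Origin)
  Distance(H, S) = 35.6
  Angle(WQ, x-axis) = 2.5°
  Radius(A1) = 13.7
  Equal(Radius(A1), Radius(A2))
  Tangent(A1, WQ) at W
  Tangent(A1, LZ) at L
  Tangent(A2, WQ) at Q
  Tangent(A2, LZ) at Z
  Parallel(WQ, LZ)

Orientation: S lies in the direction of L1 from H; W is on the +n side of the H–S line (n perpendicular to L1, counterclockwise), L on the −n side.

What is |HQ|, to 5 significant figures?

38.145

The slot axis is L1's direction at 2.5°, so u = (cos 2.5°, sin 2.5°) = (0.99905, 0.043619) and n = (−sin 2.5°, cos 2.5°) = (-0.043619, 0.99905). H is at the origin and S lies 35.6 along u from H, so S = 35.6·u = (35.566, 1.5529). Tangency of A1 to both parallel lines with radius 13.7 puts W and L at H ± 13.7·n: W = (-0.59759, 13.687), L = (0.59759, -13.687). Equal radii place Q and Z the same way about S: Q = S + 13.7·n = (34.969, 15.240), Z = S − 13.7·n = (36.164, -12.134). Then |HQ| = |Q − H| = 38.145.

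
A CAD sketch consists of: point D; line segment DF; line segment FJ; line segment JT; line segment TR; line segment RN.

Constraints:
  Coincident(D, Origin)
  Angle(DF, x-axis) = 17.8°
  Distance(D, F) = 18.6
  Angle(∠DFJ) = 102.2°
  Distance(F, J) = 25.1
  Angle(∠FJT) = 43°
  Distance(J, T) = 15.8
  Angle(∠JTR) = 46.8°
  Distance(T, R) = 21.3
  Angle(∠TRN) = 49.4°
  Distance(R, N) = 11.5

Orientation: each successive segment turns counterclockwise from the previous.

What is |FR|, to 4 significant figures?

17.21

D is at the origin; DF runs at 17.8° with length 18.6, so F = (17.71, 5.686). ∠DFJ = 102.2° gives FJ at 95.60° from the x-axis; with |FJ| = 25.1, J = (15.26, 30.67). ∠FJT = 43.0° gives JT at -127.4° from the x-axis; with |JT| = 15.8, T = (5.664, 18.11). ∠JTR = 46.8° gives TR at 5.800° from the x-axis; with |TR| = 21.3, R = (26.85, 20.27). Then |FR| = |R − F| = 17.21.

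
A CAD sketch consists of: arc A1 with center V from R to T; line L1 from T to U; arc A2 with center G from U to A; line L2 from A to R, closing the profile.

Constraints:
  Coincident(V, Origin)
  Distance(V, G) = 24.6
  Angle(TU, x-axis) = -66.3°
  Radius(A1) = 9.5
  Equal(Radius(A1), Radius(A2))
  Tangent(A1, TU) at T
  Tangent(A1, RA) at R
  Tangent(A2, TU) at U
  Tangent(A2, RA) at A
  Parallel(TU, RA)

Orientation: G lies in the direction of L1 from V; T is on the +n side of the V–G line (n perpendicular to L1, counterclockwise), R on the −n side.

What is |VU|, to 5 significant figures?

26.371

The slot axis is L1's direction at -66.3°, so u = (cos -66.3°, sin -66.3°) = (0.40195, -0.91566) and n = (−sin -66.3°, cos -66.3°) = (0.91566, 0.40195). V is at the origin and G lies 24.6 along u from V, so G = 24.6·u = (9.8879, -22.525). Tangency of A1 to both parallel lines with radius 9.5 puts T and R at V ± 9.5·n: T = (8.6988, 3.8185), R = (-8.6988, -3.8185). Equal radii place U and A the same way about G: U = G + 9.5·n = (18.587, -18.707), A = G − 9.5·n = (1.1891, -26.344). Then |VU| = |U − V| = 26.371.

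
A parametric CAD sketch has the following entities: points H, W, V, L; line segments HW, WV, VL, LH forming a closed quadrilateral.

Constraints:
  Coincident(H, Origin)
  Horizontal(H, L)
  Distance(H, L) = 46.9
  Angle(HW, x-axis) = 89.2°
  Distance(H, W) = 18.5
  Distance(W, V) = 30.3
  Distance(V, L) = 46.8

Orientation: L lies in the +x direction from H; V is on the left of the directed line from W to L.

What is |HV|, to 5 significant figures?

45.309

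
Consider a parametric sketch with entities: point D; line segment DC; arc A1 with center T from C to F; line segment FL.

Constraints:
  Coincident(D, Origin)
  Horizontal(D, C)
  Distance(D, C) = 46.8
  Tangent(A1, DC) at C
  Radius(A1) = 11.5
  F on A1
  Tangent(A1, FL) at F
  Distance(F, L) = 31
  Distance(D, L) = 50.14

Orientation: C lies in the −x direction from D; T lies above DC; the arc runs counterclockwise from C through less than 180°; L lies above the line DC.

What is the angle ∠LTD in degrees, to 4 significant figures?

73.56°

Checks: |TF| = 11.50 ✓; ∠(TF, FL) = 90.00° ✓; |FL| = 31.00 ✓; |DL| = 50.14 ✓.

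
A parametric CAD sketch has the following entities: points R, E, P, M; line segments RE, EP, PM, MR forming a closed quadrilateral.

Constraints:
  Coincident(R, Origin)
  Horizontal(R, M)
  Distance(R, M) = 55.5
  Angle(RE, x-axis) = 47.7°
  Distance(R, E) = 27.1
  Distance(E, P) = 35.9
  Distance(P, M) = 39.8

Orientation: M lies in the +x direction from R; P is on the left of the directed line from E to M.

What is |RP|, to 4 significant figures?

62.44

R is at the origin; R and M share the same y with |RM| = 55.5 and M in +x, so M = (55.5, 0). RE runs at 47.7° with |RE| = 27.1, so E = (18.24, 20.04). P is determined by |EP| = 35.9 and |PM| = 39.8 together: it lies at the intersection of circle(E, 35.9) and circle(M, 39.8). With |EM| = 42.31, the foot of the radical line on EM is 17.67 from E and the perpendicular offset is √(35.9² − 17.67²) = 31.25. Taking the left-of-EM solution: P = (48.60, 39.20).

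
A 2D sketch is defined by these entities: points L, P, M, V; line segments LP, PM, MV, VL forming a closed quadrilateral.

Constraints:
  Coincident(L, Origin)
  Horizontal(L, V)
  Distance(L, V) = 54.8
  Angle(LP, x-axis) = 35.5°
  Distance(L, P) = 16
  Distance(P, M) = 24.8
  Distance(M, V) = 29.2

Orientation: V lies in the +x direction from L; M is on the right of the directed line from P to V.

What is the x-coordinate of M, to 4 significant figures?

27.65

L is at the origin; LV is horizontal with |LV| = 54.8 and V in +x, so V = (54.8, 0). LP runs at 35.5° with |LP| = 16.0, so P = (13.03, 9.291). M is determined by |PM| = 24.8 and |MV| = 29.2 together: it lies at the intersection of circle(P, 24.8) and circle(V, 29.2). With |PV| = 42.79, the foot of the radical line on PV is 18.62 from P and the perpendicular offset is √(24.8² − 18.62²) = 16.38. Taking the right-of-PV solution: M = (27.65, -10.74).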